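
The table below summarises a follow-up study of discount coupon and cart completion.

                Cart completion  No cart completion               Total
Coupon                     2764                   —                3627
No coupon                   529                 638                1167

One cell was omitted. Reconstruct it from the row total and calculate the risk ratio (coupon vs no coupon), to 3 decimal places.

1.681

The missing cell is in the exposed row: 3627 − 2764 = 863.
So a = 2764, b = 863, c = 529, d = 638.
RR = [a/(a+b)] / [c/(c+d)] = (2764/3627) / (529/1167) = 0.76206/0.45330 = 1.68115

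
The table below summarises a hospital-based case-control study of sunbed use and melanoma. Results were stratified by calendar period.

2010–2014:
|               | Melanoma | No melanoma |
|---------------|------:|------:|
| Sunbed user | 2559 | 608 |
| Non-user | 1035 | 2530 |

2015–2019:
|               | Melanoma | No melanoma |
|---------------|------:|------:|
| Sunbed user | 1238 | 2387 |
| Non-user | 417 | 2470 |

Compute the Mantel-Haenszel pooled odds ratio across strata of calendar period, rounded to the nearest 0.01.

5.81

OR_MH = Σ(aᵢdᵢ/nᵢ) / Σ(bᵢcᵢ/nᵢ), where nᵢ is the stratum total.
Stratum 1 (2010–2014): n = 6732; a·d/n = 2559·2530/6732 = 961.7157; b·c/n = 608·1035/6732 = 93.4759
Stratum 2 (2015–2019): n = 6512; a·d/n = 1238·2470/6512 = 469.5731; b·c/n = 2387·417/6512 = 152.8530
OR_MH = (961.7157 + 469.5731) / (93.4759 + 152.8530) = 1431.2888 / 246.3290 = 5.81048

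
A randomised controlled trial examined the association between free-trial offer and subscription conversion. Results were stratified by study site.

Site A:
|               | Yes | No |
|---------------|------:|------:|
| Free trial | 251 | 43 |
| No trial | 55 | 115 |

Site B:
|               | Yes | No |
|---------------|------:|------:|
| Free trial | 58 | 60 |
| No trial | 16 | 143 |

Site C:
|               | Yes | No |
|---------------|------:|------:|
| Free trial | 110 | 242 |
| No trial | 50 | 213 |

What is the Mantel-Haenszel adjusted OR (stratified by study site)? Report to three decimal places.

OR_MH = Σ(aᵢdᵢ/nᵢ) / Σ(bᵢcᵢ/nᵢ), where nᵢ is the stratum total.
Stratum 1 (Site A): n = 464; a·d/n = 251·115/464 = 62.2091; b·c/n = 43·55/464 = 5.0970
Stratum 2 (Site B): n = 277; a·d/n = 58·143/277 = 29.9422; b·c/n = 60·16/277 = 3.4657
Stratum 3 (Site C): n = 615; a·d/n = 110·213/615 = 38.0976; b·c/n = 242·50/615 = 19.6748
OR_MH = (62.2091 + 29.9422 + 38.0976) / (5.0970 + 3.4657 + 19.6748) = 130.2489 / 28.2375 = 4.61262

4.613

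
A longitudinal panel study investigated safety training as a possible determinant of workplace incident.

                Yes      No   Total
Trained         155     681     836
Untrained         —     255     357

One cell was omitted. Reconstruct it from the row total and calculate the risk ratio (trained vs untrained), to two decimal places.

0.65

The missing cell is in the unexposed row: 357 − 255 = 102.
So a = 155, b = 681, c = 102, d = 255.
RR = [a/(a+b)] / [c/(c+d)] = (155/836) / (102/357) = 0.18541/0.28571 = 0.64892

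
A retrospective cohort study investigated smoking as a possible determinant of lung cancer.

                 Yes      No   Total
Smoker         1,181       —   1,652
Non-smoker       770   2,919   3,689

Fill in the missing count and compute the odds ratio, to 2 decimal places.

The missing cell is in the exposed row: 1652 − 1181 = 471.
So a = 1181, b = 471, c = 770, d = 2919.
OR = (a·d)/(b·c) = (1181 × 2919) / (471 × 770) = 3447339 / 362670 = 9.50544

9.51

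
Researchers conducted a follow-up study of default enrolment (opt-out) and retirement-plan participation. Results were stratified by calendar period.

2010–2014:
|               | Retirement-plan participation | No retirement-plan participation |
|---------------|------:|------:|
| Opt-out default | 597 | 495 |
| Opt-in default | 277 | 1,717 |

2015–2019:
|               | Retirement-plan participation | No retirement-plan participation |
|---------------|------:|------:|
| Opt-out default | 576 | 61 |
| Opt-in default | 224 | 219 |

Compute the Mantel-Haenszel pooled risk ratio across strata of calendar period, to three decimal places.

RR_MH = Σ(aᵢ·n₀ᵢ/nᵢ) / Σ(cᵢ·n₁ᵢ/nᵢ), with n₁ᵢ = aᵢ+bᵢ (exposed), n₀ᵢ = cᵢ+dᵢ (unexposed), nᵢ = n₁ᵢ+n₀ᵢ.
Stratum 1 (2010–2014): n₁ = 1092, n₀ = 1994, n = 3086; a·n₀/n = 597·1994/3086 = 385.7479; c·n₁/n = 277·1092/3086 = 98.0181
Stratum 2 (2015–2019): n₁ = 637, n₀ = 443, n = 1080; a·n₀/n = 576·443/1080 = 236.2667; c·n₁/n = 224·637/1080 = 132.1185
RR_MH = (385.7479 + 236.2667) / (98.0181 + 132.1185) = 622.0146 / 230.1367 = 2.70281

2.703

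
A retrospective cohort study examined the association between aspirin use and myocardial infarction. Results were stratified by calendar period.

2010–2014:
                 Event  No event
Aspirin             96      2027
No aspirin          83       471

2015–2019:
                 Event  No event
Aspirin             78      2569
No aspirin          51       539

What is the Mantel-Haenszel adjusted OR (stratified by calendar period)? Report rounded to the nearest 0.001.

0.289

OR_MH = Σ(aᵢdᵢ/nᵢ) / Σ(bᵢcᵢ/nᵢ), where nᵢ is the stratum total.
Stratum 1 (2010–2014): n = 2677; a·d/n = 96·471/2677 = 16.8905; b·c/n = 2027·83/2677 = 62.8468
Stratum 2 (2015–2019): n = 3237; a·d/n = 78·539/3237 = 12.9880; b·c/n = 2569·51/3237 = 40.4754
OR_MH = (16.8905 + 12.9880) / (62.8468 + 40.4754) = 29.8785 / 103.3223 = 0.28918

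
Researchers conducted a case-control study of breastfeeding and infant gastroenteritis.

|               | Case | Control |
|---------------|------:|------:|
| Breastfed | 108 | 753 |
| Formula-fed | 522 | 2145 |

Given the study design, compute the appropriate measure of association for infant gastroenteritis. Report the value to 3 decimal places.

0.589

Cells: a = 108, b = 753, c = 522, d = 2145.
This is a case-control study: participants were sampled on outcome status, so risks in the source population cannot be estimated directly — relative risk is not valid here. The odds ratio is the appropriate measure.
OR = (a·d)/(b·c) = (108 × 2145) / (753 × 522) = 231660 / 393066 = 0.58937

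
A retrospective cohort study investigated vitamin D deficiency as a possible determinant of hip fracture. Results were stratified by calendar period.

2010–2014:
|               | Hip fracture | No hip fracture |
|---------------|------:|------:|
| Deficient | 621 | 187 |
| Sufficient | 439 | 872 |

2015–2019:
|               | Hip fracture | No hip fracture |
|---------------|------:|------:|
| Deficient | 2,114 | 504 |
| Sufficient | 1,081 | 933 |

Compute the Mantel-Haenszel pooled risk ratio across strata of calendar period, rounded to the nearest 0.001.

1.674

RR_MH = Σ(aᵢ·n₀ᵢ/nᵢ) / Σ(cᵢ·n₁ᵢ/nᵢ), with n₁ᵢ = aᵢ+bᵢ (exposed), n₀ᵢ = cᵢ+dᵢ (unexposed), nᵢ = n₁ᵢ+n₀ᵢ.
Stratum 1 (2010–2014): n₁ = 808, n₀ = 1311, n = 2119; a·n₀/n = 621·1311/2119 = 384.2053; c·n₁/n = 439·808/2119 = 167.3959
Stratum 2 (2015–2019): n₁ = 2618, n₀ = 2014, n = 4632; a·n₀/n = 2114·2014/4632 = 919.1701; c·n₁/n = 1081·2618/4632 = 610.9797
RR_MH = (384.2053 + 919.1701) / (167.3959 + 610.9797) = 1303.3754 / 778.3756 = 1.67448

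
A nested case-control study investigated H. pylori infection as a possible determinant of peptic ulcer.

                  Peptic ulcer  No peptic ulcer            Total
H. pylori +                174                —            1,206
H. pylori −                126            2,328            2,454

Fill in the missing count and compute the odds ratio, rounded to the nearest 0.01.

The missing cell is in the exposed row: 1206 − 174 = 1032.
So a = 174, b = 1032, c = 126, d = 2328.
OR = (a·d)/(b·c) = (174 × 2328) / (1032 × 126) = 405072 / 130032 = 3.11517

3.12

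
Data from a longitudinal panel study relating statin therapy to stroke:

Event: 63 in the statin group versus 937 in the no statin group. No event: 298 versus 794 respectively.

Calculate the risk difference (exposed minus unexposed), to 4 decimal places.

-0.3668

From the description: a = 63, b = 298, c = 937, d = 794.
Risk in exposed = 63/361 = 0.174515; risk in unexposed = 937/1731 = 0.541306.
Risk difference = 0.174515 − 0.541306 = -0.366790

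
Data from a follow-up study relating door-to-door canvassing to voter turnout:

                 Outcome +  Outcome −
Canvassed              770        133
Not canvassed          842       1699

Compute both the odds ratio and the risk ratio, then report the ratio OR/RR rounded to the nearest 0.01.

Cells: a = 770, b = 133, c = 842, d = 1699.
OR = (770·1699)/(133·842) = 1308230/111986 = 11.68209
Risk in exposed = 770/903 = 0.85271; risk in unexposed = 842/2541 = 0.33137; RR = 2.57333
OR/RR = 11.68209 / 2.57333 = 4.53968
The outcome is not rare, so the OR lies further from 1 than the RR.

4.54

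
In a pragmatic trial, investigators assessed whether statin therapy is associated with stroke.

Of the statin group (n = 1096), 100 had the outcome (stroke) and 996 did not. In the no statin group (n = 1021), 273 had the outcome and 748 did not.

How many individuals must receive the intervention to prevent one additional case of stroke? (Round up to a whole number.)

6

Risk in treated group = 100/1096 = 0.09124; risk in control = 273/1021 = 0.26738.
Absolute risk reduction = 0.26738 − 0.09124 = 0.17614
NNT = 1 / ARR = 1 / 0.17614 = 5.677 → round up → 6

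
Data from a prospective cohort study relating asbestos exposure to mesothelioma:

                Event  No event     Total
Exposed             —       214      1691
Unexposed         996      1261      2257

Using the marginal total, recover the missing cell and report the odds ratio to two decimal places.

The missing cell is in the exposed row: 1691 − 214 = 1477.
So a = 1477, b = 214, c = 996, d = 1261.
OR = (a·d)/(b·c) = (1477 × 1261) / (214 × 996) = 1862497 / 213144 = 8.73821

8.74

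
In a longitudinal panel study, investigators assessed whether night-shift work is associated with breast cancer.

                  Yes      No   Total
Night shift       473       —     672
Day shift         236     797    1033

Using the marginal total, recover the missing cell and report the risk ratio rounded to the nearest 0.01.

3.08

The missing cell is in the exposed row: 672 − 473 = 199.
So a = 473, b = 199, c = 236, d = 797.
RR = [a/(a+b)] / [c/(c+d)] = (473/672) / (236/1033) = 0.70387/0.22846 = 3.08092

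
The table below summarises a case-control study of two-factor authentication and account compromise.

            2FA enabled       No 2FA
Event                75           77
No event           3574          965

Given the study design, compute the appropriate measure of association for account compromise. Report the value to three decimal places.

Reading the table with exposure as columns: a = 75 (2FA enabled, case), b = 3574 (2FA enabled, non-case), c = 77 (No 2FA, case), d = 965.
This is a case-control study: participants were sampled on outcome status, so risks in the source population cannot be estimated directly — relative risk is not valid here. The odds ratio is the appropriate measure.
OR = (a·d)/(b·c) = (75 × 965) / (3574 × 77) = 72375 / 275198 = 0.26299

0.263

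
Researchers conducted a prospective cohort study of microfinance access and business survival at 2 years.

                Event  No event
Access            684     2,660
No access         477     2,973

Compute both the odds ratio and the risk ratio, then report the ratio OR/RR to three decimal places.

Cells: a = 684, b = 2660, c = 477, d = 2973.
OR = (684·2973)/(2660·477) = 2033532/1268820 = 1.60270
Risk in exposed = 684/3344 = 0.20455; risk in unexposed = 477/3450 = 0.13826; RR = 1.47942
OR/RR = 1.60270 / 1.47942 = 1.08333
The outcome is not rare, so the OR lies further from 1 than the RR.

1.083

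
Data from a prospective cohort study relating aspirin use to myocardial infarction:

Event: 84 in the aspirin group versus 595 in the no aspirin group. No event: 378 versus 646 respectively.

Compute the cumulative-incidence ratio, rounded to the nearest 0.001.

From the description: a = 84, b = 378, c = 595, d = 646.
Risk in exposed = 84/462 = 0.18182; risk in unexposed = 595/1241 = 0.47945.
RR = 0.18182 / 0.47945 = 0.37922
The risk is 62% lower among the exposed than among the unexposed.

0.379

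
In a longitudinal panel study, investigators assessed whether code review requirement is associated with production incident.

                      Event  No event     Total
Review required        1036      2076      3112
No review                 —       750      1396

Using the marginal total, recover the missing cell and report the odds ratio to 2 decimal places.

The missing cell is in the unexposed row: 1396 − 750 = 646.
So a = 1036, b = 2076, c = 646, d = 750.
OR = (a·d)/(b·c) = (1036 × 750) / (2076 × 646) = 777000 / 1341096 = 0.57938

0.58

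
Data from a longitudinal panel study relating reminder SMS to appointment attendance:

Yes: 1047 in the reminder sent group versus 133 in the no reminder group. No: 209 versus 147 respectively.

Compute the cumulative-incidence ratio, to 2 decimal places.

From the description: a = 1047, b = 209, c = 133, d = 147.
Risk in exposed = 1047/1256 = 0.83360; risk in unexposed = 133/280 = 0.47500.
RR = 0.83360 / 0.47500 = 1.75494
The risk among the exposed is 1.75 times that among the unexposed.

1.75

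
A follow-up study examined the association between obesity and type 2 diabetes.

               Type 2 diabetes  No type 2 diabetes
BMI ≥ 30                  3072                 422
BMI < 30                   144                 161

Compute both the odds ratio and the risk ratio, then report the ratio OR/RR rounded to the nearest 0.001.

4.371

Cells: a = 3072, b = 422, c = 144, d = 161.
OR = (3072·161)/(422·144) = 494592/60768 = 8.13902
Risk in exposed = 3072/3494 = 0.87922; risk in unexposed = 144/305 = 0.47213; RR = 1.86224
OR/RR = 8.13902 / 1.86224 = 4.37055
The outcome is not rare, so the OR lies further from 1 than the RR.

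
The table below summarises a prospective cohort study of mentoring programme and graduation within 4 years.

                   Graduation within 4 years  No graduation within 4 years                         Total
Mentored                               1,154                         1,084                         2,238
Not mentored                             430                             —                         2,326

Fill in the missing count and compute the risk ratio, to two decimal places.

The missing cell is in the unexposed row: 2326 − 430 = 1896.
So a = 1154, b = 1084, c = 430, d = 1896.
RR = [a/(a+b)] / [c/(c+d)] = (1154/2238) / (430/2326) = 0.51564/0.18487 = 2.78925

2.79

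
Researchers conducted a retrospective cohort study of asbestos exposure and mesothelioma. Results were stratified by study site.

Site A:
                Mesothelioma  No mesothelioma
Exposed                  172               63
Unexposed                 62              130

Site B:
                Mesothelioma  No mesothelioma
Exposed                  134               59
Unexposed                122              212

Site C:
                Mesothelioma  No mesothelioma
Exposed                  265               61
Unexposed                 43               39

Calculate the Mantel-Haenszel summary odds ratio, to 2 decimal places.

4.50

OR_MH = Σ(aᵢdᵢ/nᵢ) / Σ(bᵢcᵢ/nᵢ), where nᵢ is the stratum total.
Stratum 1 (Site A): n = 427; a·d/n = 172·130/427 = 52.3653; b·c/n = 63·62/427 = 9.1475
Stratum 2 (Site B): n = 527; a·d/n = 134·212/527 = 53.9051; b·c/n = 59·122/527 = 13.6584
Stratum 3 (Site C): n = 408; a·d/n = 265·39/408 = 25.3309; b·c/n = 61·43/408 = 6.4289
OR_MH = (52.3653 + 53.9051 + 25.3309) / (9.1475 + 13.6584 + 6.4289) = 131.6013 / 29.2349 = 4.50151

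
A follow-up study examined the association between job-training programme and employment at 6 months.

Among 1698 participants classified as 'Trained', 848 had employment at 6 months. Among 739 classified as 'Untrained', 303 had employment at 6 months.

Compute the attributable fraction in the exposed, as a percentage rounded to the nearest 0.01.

17.90

From the description: a = 848, b = 850, c = 303, d = 436.
Risk in exposed = 848/1698 = 0.49941; risk in unexposed = 303/739 = 0.41001.
RR = 0.49941/0.41001 = 1.21804
AR% = (RR − 1)/RR × 100 = (1.21804 − 1)/1.21804 × 100 = 17.9006%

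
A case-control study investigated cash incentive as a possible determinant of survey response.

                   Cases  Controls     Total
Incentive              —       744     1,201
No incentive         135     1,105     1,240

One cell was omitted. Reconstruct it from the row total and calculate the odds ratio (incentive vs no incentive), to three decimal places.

5.028

The missing cell is in the exposed row: 1201 − 744 = 457.
So a = 457, b = 744, c = 135, d = 1105.
OR = (a·d)/(b·c) = (457 × 1105) / (744 × 135) = 504985 / 100440 = 5.02773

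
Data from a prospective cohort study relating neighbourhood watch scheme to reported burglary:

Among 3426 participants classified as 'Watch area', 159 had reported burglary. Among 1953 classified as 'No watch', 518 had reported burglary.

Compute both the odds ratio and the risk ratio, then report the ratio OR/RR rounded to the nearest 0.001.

From the description: a = 159, b = 3267, c = 518, d = 1435.
OR = (159·1435)/(3267·518) = 228165/1692306 = 0.13482
Risk in exposed = 159/3426 = 0.04641; risk in unexposed = 518/1953 = 0.26523; RR = 0.17498
OR/RR = 0.13482 / 0.17498 = 0.77053
The outcome is not rare, so the OR lies further from 1 than the RR.

0.771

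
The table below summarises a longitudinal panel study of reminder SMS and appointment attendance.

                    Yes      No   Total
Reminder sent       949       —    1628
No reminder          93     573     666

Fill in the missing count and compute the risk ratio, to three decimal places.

4.174

The missing cell is in the exposed row: 1628 − 949 = 679.
So a = 949, b = 679, c = 93, d = 573.
RR = [a/(a+b)] / [c/(c+d)] = (949/1628) / (93/666) = 0.58292/0.13964 = 4.17449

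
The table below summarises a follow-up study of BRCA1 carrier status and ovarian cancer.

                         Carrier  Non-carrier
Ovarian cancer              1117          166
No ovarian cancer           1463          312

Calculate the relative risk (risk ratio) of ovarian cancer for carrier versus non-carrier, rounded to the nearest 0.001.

Reading the table with exposure as columns: a = 1117 (Carrier, case), b = 1463 (Carrier, non-case), c = 166 (Non-carrier, case), d = 312.
Risk in exposed = 1117/2580 = 0.43295; risk in unexposed = 166/478 = 0.34728.
RR = 0.43295 / 0.34728 = 1.24668
The risk among the exposed is 1.25 times that among the unexposed.

1.247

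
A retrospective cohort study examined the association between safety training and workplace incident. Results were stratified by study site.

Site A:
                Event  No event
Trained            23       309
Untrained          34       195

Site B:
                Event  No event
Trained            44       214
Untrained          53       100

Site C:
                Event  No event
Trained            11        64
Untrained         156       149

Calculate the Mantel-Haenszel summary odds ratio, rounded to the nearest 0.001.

0.317

OR_MH = Σ(aᵢdᵢ/nᵢ) / Σ(bᵢcᵢ/nᵢ), where nᵢ is the stratum total.
Stratum 1 (Site A): n = 561; a·d/n = 23·195/561 = 7.9947; b·c/n = 309·34/561 = 18.7273
Stratum 2 (Site B): n = 411; a·d/n = 44·100/411 = 10.7056; b·c/n = 214·53/411 = 27.5961
Stratum 3 (Site C): n = 380; a·d/n = 11·149/380 = 4.3132; b·c/n = 64·156/380 = 26.2737
OR_MH = (7.9947 + 10.7056 + 4.3132) / (18.7273 + 27.5961 + 26.2737) = 23.0134 / 72.5971 = 0.31700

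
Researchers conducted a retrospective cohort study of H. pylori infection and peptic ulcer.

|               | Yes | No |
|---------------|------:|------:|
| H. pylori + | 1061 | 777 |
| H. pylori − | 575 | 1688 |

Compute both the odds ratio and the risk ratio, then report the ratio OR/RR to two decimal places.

Cells: a = 1061, b = 777, c = 575, d = 1688.
OR = (1061·1688)/(777·575) = 1790968/446775 = 4.00866
Risk in exposed = 1061/1838 = 0.57726; risk in unexposed = 575/2263 = 0.25409; RR = 2.27189
OR/RR = 4.00866 / 2.27189 = 1.76446
The outcome is not rare, so the OR lies further from 1 than the RR.

1.76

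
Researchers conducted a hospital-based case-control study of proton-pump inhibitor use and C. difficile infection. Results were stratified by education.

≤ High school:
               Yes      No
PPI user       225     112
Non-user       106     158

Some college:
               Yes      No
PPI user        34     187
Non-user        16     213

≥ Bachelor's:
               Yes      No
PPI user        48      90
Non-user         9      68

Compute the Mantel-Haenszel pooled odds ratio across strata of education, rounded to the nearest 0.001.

2.997

OR_MH = Σ(aᵢdᵢ/nᵢ) / Σ(bᵢcᵢ/nᵢ), where nᵢ is the stratum total.
Stratum 1 (≤ High school): n = 601; a·d/n = 225·158/601 = 59.1514; b·c/n = 112·106/601 = 19.7537
Stratum 2 (Some college): n = 450; a·d/n = 34·213/450 = 16.0933; b·c/n = 187·16/450 = 6.6489
Stratum 3 (≥ Bachelor's): n = 215; a·d/n = 48·68/215 = 15.1814; b·c/n = 90·9/215 = 3.7674
OR_MH = (59.1514 + 16.0933 + 15.1814) / (19.7537 + 6.6489 + 3.7674) = 90.4261 / 30.1701 = 2.99721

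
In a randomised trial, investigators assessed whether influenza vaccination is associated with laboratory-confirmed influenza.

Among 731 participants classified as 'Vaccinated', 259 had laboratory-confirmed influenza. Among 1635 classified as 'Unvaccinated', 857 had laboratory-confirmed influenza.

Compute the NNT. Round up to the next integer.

Risk in treated group = 259/731 = 0.35431; risk in control = 857/1635 = 0.52416.
Absolute risk reduction = 0.52416 − 0.35431 = 0.16985
NNT = 1 / ARR = 1 / 0.16985 = 5.888 → round up → 6

6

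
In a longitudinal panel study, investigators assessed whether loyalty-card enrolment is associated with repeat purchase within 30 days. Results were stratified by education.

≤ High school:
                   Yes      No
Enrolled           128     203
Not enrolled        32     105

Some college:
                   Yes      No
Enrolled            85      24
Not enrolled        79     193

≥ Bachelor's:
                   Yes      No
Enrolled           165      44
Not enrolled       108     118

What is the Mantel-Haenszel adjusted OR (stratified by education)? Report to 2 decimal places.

3.91

OR_MH = Σ(aᵢdᵢ/nᵢ) / Σ(bᵢcᵢ/nᵢ), where nᵢ is the stratum total.
Stratum 1 (≤ High school): n = 468; a·d/n = 128·105/468 = 28.7179; b·c/n = 203·32/468 = 13.8803
Stratum 2 (Some college): n = 381; a·d/n = 85·193/381 = 43.0577; b·c/n = 24·79/381 = 4.9764
Stratum 3 (≥ Bachelor's): n = 435; a·d/n = 165·118/435 = 44.7586; b·c/n = 44·108/435 = 10.9241
OR_MH = (28.7179 + 43.0577 + 44.7586) / (13.8803 + 4.9764 + 10.9241) = 116.5343 / 29.7809 = 3.91306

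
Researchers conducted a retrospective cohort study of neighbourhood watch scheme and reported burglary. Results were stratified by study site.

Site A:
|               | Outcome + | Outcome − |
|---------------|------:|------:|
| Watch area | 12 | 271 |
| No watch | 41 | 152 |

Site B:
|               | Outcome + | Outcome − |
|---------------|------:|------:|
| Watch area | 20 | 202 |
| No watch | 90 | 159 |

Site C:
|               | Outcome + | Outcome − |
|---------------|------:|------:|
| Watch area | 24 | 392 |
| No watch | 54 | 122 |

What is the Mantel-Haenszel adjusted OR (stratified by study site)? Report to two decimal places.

0.16

OR_MH = Σ(aᵢdᵢ/nᵢ) / Σ(bᵢcᵢ/nᵢ), where nᵢ is the stratum total.
Stratum 1 (Site A): n = 476; a·d/n = 12·152/476 = 3.8319; b·c/n = 271·41/476 = 23.3424
Stratum 2 (Site B): n = 471; a·d/n = 20·159/471 = 6.7516; b·c/n = 202·90/471 = 38.5987
Stratum 3 (Site C): n = 592; a·d/n = 24·122/592 = 4.9459; b·c/n = 392·54/592 = 35.7568
OR_MH = (3.8319 + 6.7516 + 4.9459) / (23.3424 + 38.5987 + 35.7568) = 15.5295 / 97.6979 = 0.15895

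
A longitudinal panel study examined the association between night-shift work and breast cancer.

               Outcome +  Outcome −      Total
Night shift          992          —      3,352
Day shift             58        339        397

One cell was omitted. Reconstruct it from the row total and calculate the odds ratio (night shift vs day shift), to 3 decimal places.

2.457

The missing cell is in the exposed row: 3352 − 992 = 2360.
So a = 992, b = 2360, c = 58, d = 339.
OR = (a·d)/(b·c) = (992 × 339) / (2360 × 58) = 336288 / 136880 = 2.45681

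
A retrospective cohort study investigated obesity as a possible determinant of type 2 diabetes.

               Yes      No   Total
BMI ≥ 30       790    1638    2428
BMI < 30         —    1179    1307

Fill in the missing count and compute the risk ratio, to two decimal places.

The missing cell is in the unexposed row: 1307 − 1179 = 128.
So a = 790, b = 1638, c = 128, d = 1179.
RR = [a/(a+b)] / [c/(c+d)] = (790/2428) / (128/1307) = 0.32537/0.09793 = 3.32234

3.32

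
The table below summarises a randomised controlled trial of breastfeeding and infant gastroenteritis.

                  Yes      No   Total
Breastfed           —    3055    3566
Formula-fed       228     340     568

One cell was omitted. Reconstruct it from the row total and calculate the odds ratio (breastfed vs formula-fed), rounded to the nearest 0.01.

The missing cell is in the exposed row: 3566 − 3055 = 511.
So a = 511, b = 3055, c = 228, d = 340.
OR = (a·d)/(b·c) = (511 × 340) / (3055 × 228) = 173740 / 696540 = 0.24943

0.25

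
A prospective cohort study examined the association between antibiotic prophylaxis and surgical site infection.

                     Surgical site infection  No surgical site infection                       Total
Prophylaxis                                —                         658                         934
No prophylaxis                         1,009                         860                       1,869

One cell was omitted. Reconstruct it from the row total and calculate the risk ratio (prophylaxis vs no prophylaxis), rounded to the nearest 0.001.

0.547

The missing cell is in the exposed row: 934 − 658 = 276.
So a = 276, b = 658, c = 1009, d = 860.
RR = [a/(a+b)] / [c/(c+d)] = (276/934) / (1009/1869) = 0.29550/0.53986 = 0.54737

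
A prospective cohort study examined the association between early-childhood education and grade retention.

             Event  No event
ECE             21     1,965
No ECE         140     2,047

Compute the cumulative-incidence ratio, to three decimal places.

0.165

Cells: a = 21, b = 1965, c = 140, d = 2047.
Risk in exposed = 21/1986 = 0.01057; risk in unexposed = 140/2187 = 0.06401.
RR = 0.01057 / 0.06401 = 0.16518
The risk is 83% lower among the exposed than among the unexposed.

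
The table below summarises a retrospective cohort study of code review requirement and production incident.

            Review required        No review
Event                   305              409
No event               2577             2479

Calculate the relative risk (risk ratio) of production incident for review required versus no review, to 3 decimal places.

Reading the table with exposure as columns: a = 305 (Review required, case), b = 2577 (Review required, non-case), c = 409 (No review, case), d = 2479.
Risk in exposed = 305/2882 = 0.10583; risk in unexposed = 409/2888 = 0.14162.
RR = 0.10583 / 0.14162 = 0.74727
The risk is 25% lower among the exposed than among the unexposed.

0.747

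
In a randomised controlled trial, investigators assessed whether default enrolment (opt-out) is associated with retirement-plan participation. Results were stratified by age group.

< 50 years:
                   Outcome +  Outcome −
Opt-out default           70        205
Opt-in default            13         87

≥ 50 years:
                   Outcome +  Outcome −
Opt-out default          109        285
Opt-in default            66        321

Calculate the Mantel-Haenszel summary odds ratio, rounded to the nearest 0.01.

OR_MH = Σ(aᵢdᵢ/nᵢ) / Σ(bᵢcᵢ/nᵢ), where nᵢ is the stratum total.
Stratum 1 (< 50 years): n = 375; a·d/n = 70·87/375 = 16.2400; b·c/n = 205·13/375 = 7.1067
Stratum 2 (≥ 50 years): n = 781; a·d/n = 109·321/781 = 44.8003; b·c/n = 285·66/781 = 24.0845
OR_MH = (16.2400 + 44.8003) / (7.1067 + 24.0845) = 61.0403 / 31.1912 = 1.95697

1.96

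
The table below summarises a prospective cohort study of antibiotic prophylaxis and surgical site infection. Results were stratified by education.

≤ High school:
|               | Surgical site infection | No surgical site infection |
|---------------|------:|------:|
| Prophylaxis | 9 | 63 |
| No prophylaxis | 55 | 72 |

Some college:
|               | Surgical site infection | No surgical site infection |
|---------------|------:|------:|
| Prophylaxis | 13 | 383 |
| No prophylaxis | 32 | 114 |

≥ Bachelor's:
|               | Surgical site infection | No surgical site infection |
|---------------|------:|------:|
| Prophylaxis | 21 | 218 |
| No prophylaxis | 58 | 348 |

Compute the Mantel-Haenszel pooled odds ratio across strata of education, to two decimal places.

0.29

OR_MH = Σ(aᵢdᵢ/nᵢ) / Σ(bᵢcᵢ/nᵢ), where nᵢ is the stratum total.
Stratum 1 (≤ High school): n = 199; a·d/n = 9·72/199 = 3.2563; b·c/n = 63·55/199 = 17.4121
Stratum 2 (Some college): n = 542; a·d/n = 13·114/542 = 2.7343; b·c/n = 383·32/542 = 22.6125
Stratum 3 (≥ Bachelor's): n = 645; a·d/n = 21·348/645 = 11.3302; b·c/n = 218·58/645 = 19.6031
OR_MH = (3.2563 + 2.7343 + 11.3302) / (17.4121 + 22.6125 + 19.6031) = 17.3208 / 59.6277 = 0.29048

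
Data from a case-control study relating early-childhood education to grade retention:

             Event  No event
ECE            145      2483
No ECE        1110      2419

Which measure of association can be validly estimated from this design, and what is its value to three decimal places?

Cells: a = 145, b = 2483, c = 1110, d = 2419.
This is a case-control study: participants were sampled on outcome status, so risks in the source population cannot be estimated directly — relative risk is not valid here. The odds ratio is the appropriate measure.
OR = (a·d)/(b·c) = (145 × 2419) / (2483 × 1110) = 350755 / 2756130 = 0.12726

0.127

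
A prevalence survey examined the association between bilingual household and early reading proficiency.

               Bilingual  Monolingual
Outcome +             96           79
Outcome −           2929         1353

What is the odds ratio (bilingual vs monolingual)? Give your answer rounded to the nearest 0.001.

Reading the table with exposure as columns: a = 96 (Bilingual, case), b = 2929 (Bilingual, non-case), c = 79 (Monolingual, case), d = 1353.
OR = (a·d)/(b·c) = (96 × 1353) / (2929 × 79) = 129888 / 231391 = 0.56134
Exposure is associated with lower odds of early reading proficiency (OR = 0.56 < 1).

0.561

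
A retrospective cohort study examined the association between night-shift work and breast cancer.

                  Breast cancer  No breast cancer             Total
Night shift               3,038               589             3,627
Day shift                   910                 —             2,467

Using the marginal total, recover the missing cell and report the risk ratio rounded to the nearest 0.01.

2.27

The missing cell is in the unexposed row: 2467 − 910 = 1557.
So a = 3038, b = 589, c = 910, d = 1557.
RR = [a/(a+b)] / [c/(c+d)] = (3038/3627) / (910/2467) = 0.83761/0.36887 = 2.27074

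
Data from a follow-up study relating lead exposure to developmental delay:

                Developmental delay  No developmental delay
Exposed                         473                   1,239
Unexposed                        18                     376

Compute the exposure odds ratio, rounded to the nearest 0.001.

7.975

Cells: a = 473, b = 1239, c = 18, d = 376.
OR = (a·d)/(b·c) = (473 × 376) / (1239 × 18) = 177848 / 22302 = 7.97453
The odds of developmental delay are about 7.97 times as high in the exposed group.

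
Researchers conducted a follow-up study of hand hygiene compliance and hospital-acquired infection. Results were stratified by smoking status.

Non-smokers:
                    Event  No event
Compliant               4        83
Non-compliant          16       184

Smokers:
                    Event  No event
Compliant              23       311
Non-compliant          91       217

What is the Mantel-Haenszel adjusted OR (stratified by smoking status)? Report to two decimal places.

OR_MH = Σ(aᵢdᵢ/nᵢ) / Σ(bᵢcᵢ/nᵢ), where nᵢ is the stratum total.
Stratum 1 (Non-smokers): n = 287; a·d/n = 4·184/287 = 2.5645; b·c/n = 83·16/287 = 4.6272
Stratum 2 (Smokers): n = 642; a·d/n = 23·217/642 = 7.7741; b·c/n = 311·91/642 = 44.0826
OR_MH = (2.5645 + 7.7741) / (4.6272 + 44.0826) = 10.3386 / 48.7097 = 0.21225

0.21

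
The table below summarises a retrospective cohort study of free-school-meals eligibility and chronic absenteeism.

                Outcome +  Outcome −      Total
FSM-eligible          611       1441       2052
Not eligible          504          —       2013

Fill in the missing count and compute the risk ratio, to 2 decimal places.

1.19

The missing cell is in the unexposed row: 2013 − 504 = 1509.
So a = 611, b = 1441, c = 504, d = 1509.
RR = [a/(a+b)] / [c/(c+d)] = (611/2052) / (504/2013) = 0.29776/0.25037 = 1.18926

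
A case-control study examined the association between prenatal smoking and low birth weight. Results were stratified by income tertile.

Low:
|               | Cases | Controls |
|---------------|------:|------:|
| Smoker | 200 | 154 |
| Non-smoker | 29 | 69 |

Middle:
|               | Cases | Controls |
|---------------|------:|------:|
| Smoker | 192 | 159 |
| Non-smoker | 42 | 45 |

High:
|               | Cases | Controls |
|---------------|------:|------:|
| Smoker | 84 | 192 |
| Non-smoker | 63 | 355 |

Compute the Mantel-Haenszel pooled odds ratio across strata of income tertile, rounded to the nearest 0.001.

2.191

OR_MH = Σ(aᵢdᵢ/nᵢ) / Σ(bᵢcᵢ/nᵢ), where nᵢ is the stratum total.
Stratum 1 (Low): n = 452; a·d/n = 200·69/452 = 30.5310; b·c/n = 154·29/452 = 9.8805
Stratum 2 (Middle): n = 438; a·d/n = 192·45/438 = 19.7260; b·c/n = 159·42/438 = 15.2466
Stratum 3 (High): n = 694; a·d/n = 84·355/694 = 42.9683; b·c/n = 192·63/694 = 17.4294
OR_MH = (30.5310 + 19.7260 + 42.9683) / (9.8805 + 15.2466 + 17.4294) = 93.2253 / 42.5565 = 2.19062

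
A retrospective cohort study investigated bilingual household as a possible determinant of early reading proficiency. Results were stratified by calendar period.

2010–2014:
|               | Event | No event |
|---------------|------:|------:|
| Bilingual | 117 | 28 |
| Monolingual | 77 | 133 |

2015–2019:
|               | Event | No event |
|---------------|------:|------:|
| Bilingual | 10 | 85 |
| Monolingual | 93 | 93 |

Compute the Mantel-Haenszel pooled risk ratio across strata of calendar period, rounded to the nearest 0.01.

RR_MH = Σ(aᵢ·n₀ᵢ/nᵢ) / Σ(cᵢ·n₁ᵢ/nᵢ), with n₁ᵢ = aᵢ+bᵢ (exposed), n₀ᵢ = cᵢ+dᵢ (unexposed), nᵢ = n₁ᵢ+n₀ᵢ.
Stratum 1 (2010–2014): n₁ = 145, n₀ = 210, n = 355; a·n₀/n = 117·210/355 = 69.2113; c·n₁/n = 77·145/355 = 31.4507
Stratum 2 (2015–2019): n₁ = 95, n₀ = 186, n = 281; a·n₀/n = 10·186/281 = 6.6192; c·n₁/n = 93·95/281 = 31.4413
RR_MH = (69.2113 + 6.6192) / (31.4507 + 31.4413) = 75.8305 / 62.8920 = 1.20573

1.21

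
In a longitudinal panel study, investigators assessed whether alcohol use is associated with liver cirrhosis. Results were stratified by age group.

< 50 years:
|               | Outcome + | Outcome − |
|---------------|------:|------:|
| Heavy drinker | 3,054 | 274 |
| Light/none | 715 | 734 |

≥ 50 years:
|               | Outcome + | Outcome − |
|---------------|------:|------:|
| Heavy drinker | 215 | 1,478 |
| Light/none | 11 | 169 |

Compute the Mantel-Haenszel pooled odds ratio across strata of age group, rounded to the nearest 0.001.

9.834

OR_MH = Σ(aᵢdᵢ/nᵢ) / Σ(bᵢcᵢ/nᵢ), where nᵢ is the stratum total.
Stratum 1 (< 50 years): n = 4777; a·d/n = 3054·734/4777 = 469.2560; b·c/n = 274·715/4777 = 41.0111
Stratum 2 (≥ 50 years): n = 1873; a·d/n = 215·169/1873 = 19.3994; b·c/n = 1478·11/1873 = 8.6802
OR_MH = (469.2560 + 19.3994) / (41.0111 + 8.6802) = 488.6554 / 49.6913 = 9.83382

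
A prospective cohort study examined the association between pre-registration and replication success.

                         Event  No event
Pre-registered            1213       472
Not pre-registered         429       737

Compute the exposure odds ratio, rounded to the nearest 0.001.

4.415

Cells: a = 1213, b = 472, c = 429, d = 737.
OR = (a·d)/(b·c) = (1213 × 737) / (472 × 429) = 893981 / 202488 = 4.41498
The odds of replication success are about 4.41 times as high in the pre-registered group.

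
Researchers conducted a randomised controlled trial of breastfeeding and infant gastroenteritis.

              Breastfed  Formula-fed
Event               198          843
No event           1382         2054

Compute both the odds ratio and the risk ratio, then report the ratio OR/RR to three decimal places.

Reading the table with exposure as columns: a = 198 (Breastfed, case), b = 1382 (Breastfed, non-case), c = 843 (Formula-fed, case), d = 2054.
OR = (198·2054)/(1382·843) = 406692/1165026 = 0.34908
Risk in exposed = 198/1580 = 0.12532; risk in unexposed = 843/2897 = 0.29099; RR = 0.43065
OR/RR = 0.34908 / 0.43065 = 0.81059
The outcome is not rare, so the OR lies further from 1 than the RR.

0.811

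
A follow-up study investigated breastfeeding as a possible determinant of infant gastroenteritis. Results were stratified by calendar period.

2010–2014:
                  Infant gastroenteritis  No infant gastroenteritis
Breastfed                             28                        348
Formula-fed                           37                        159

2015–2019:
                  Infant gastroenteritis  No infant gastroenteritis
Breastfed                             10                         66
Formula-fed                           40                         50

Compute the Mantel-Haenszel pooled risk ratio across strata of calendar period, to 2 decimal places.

RR_MH = Σ(aᵢ·n₀ᵢ/nᵢ) / Σ(cᵢ·n₁ᵢ/nᵢ), with n₁ᵢ = aᵢ+bᵢ (exposed), n₀ᵢ = cᵢ+dᵢ (unexposed), nᵢ = n₁ᵢ+n₀ᵢ.
Stratum 1 (2010–2014): n₁ = 376, n₀ = 196, n = 572; a·n₀/n = 28·196/572 = 9.5944; c·n₁/n = 37·376/572 = 24.3217
Stratum 2 (2015–2019): n₁ = 76, n₀ = 90, n = 166; a·n₀/n = 10·90/166 = 5.4217; c·n₁/n = 40·76/166 = 18.3133
RR_MH = (9.5944 + 5.4217) / (24.3217 + 18.3133) = 15.0161 / 42.6349 = 0.35220

0.35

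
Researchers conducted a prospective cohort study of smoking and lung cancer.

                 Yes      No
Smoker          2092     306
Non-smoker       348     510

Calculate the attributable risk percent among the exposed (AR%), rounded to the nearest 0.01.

Cells: a = 2092, b = 306, c = 348, d = 510.
Risk in exposed = 2092/2398 = 0.87239; risk in unexposed = 348/858 = 0.40559.
RR = 0.87239/0.40559 = 2.15090
AR% = (RR − 1)/RR × 100 = (2.15090 − 1)/2.15090 × 100 = 53.5079%

53.51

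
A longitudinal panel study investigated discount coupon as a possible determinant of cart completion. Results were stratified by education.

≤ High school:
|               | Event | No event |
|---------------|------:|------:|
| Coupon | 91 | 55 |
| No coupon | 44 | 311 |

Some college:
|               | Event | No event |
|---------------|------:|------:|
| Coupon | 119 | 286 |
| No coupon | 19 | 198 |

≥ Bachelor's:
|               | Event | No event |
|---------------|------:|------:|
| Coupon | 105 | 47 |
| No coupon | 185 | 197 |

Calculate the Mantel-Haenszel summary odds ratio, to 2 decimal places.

OR_MH = Σ(aᵢdᵢ/nᵢ) / Σ(bᵢcᵢ/nᵢ), where nᵢ is the stratum total.
Stratum 1 (≤ High school): n = 501; a·d/n = 91·311/501 = 56.4890; b·c/n = 55·44/501 = 4.8303
Stratum 2 (Some college): n = 622; a·d/n = 119·198/622 = 37.8810; b·c/n = 286·19/622 = 8.7363
Stratum 3 (≥ Bachelor's): n = 534; a·d/n = 105·197/534 = 38.7360; b·c/n = 47·185/534 = 16.2828
OR_MH = (56.4890 + 37.8810 + 38.7360) / (4.8303 + 8.7363 + 16.2828) = 133.1060 / 29.8494 = 4.45925

4.46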